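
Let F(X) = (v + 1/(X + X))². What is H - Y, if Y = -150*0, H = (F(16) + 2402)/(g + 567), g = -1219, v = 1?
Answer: -2460737/667648 ≈ -3.6857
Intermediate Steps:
F(X) = (1 + 1/(2*X))² (F(X) = (1 + 1/(X + X))² = (1 + 1/(2*X))²)
H = -2460737/667648 (H = ((¼)*(1 + 2*16)²/16² + 2402)/(-1219 + 567) = ((¼)*(1/256)*(1 + 32)² + 2402)/(-652) = ((¼)*(1/256)*33² + 2402)*(-1/652) = ((¼)*(1/256)*1089 + 2402)*(-1/652) = (1089/1024 + 2402)*(-1/652) = (2460737/1024)*(-1/652) = -2460737/667648 ≈ -3.6857)
Y = 0
H - Y = -2460737/667648 - 1*0 = -2460737/667648 + 0 = -2460737/667648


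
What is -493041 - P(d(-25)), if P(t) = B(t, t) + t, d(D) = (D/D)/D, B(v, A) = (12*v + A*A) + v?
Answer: -308150276/625 ≈ -4.9304e+5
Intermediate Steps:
B(v, A) = A² + 13*v (B(v, A) = (12*v + A²) + v = (A² + 12*v) + v = A² + 13*v)
d(D) = 1/D
P(t) = t² + 14*t (P(t) = (t² + 13*t) + t = t² + 14*t)
-493041 - P(d(-25)) = -493041 - (14 + 1/(-25))/(-25) = -493041 - (-1)*(14 - 1/25)/25 = -493041 - (-1)*349/(25*25) = -493041 - 1*(-349/625) = -493041 + 349/625 = -308150276/625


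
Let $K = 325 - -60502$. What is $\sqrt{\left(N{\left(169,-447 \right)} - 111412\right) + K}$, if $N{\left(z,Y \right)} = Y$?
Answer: $2 i \sqrt{12758} \approx 225.9 i$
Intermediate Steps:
$K = 60827$ ($K = 325 + 60502 = 60827$)
$\sqrt{\left(N{\left(169,-447 \right)} - 111412\right) + K} = \sqrt{\left(-447 - 111412\right) + 60827} = \sqrt{-111859 + 60827} = \sqrt{-51032} = 2 i \sqrt{12758}$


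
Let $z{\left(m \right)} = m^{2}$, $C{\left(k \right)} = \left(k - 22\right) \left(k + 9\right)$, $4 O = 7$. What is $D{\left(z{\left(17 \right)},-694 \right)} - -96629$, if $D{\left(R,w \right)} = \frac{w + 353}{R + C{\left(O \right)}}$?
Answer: $\frac{110248233}{1141} \approx 96624.0$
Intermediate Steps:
$O = \frac{7}{4}$ ($O = \frac{1}{4} \cdot 7 = \frac{7}{4} \approx 1.75$)
$C{\left(k \right)} = \left(-22 + k\right) \left(9 + k\right)$
$D{\left(R,w \right)} = \frac{353 + w}{- \frac{3483}{16} + R}$ ($D{\left(R,w \right)} = \frac{w + 353}{R - \left(\frac{883}{4} - \frac{49}{16}\right)} = \frac{353 + w}{R - \frac{3483}{16}} = \frac{353 + w}{- \frac{3483}{16} + R}$)
$D{\left(z{\left(17 \right)},-694 \right)} - -96629 = \frac{16 \left(353 - 694\right)}{-3483 + 16 \cdot 17^{2}} - -96629 = 16 \frac{1}{-3483 + 16 \cdot 289} \left(-341\right) + 96629 = 16 \frac{1}{-3483 + 4624} \left(-341\right) + 96629 = 16 \cdot \frac{1}{1141} \left(-341\right) + 96629 = - \frac{5456}{1141} + 96629 = \frac{110248233}{1141}$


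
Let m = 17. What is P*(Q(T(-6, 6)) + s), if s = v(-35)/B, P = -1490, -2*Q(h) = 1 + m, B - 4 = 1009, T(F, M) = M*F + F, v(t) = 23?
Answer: 13550060/1013 ≈ 13376.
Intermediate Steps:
T(F, M) = F + F*M (T(F, M) = F*M + F = F + F*M)
B = 1013 (B = 4 + 1009 = 1013)
Q(h) = -9 (Q(h) = -(1 + 17)/2 = -½*18 = -9)
s = 23/1013 ≈ 0.022705
P*(Q(T(-6, 6)) + s) = -1490*(-9 + 23/1013) = -1490*(-9094/1013) = 13550060/1013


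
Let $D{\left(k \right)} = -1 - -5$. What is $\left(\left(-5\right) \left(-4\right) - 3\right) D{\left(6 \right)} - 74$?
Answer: $-6$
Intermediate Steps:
$D{\left(k \right)} = 4$ ($D{\left(k \right)} = -1 + 5 = 4$)
$\left(\left(-5\right) \left(-4\right) - 3\right) D{\left(6 \right)} - 74 = \left(\left(-5\right) \left(-4\right) - 3\right) 4 - 74 = \left(20 - 3\right) 4 - 74 = 17 \cdot 4 - 74 = 68 - 74 = -6$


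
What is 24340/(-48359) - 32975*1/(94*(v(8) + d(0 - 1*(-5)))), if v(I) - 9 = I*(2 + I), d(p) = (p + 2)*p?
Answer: -1878345065/563672504 ≈ -3.3323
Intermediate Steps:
d(p) = p*(2 + p) (d(p) = (2 + p)*p = p*(2 + p))
v(I) = 9 + I*(2 + I)
24340/(-48359) - 32975*1/(94*(v(8) + d(0 - 1*(-5)))) = 24340/(-48359) - 32975*1/(94*((9 + 8² + 2*8) + (0 - 1*(-5))*(2 + (0 - 1*(-5))))) = 24340*(-1/48359) - 32975*1/(94*((9 + 64 + 16) + (0 + 5)*(2 + (0 + 5)))) = -24340/48359 - 32975*1/(94*(89 + 5*(2 + 5))) = -24340/48359 - 32975*1/(94*(89 + 5*7)) = -24340/48359 - 32975*1/(94*(89 + 35)) = -24340/48359 - 32975/(94*124) = -24340/48359 - 32975/11656 = -1878345065/563672504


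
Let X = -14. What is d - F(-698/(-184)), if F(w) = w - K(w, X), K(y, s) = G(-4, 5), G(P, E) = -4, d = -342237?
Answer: -31486521/92 ≈ -3.4225e+5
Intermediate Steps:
K(y, s) = -4
F(w) = 4 + w (F(w) = w - 1*(-4) = w + 4 = 4 + w)
d - F(-698/(-184)) = -342237 - (4 - 698/(-184)) = -342237 - (4 - 698*(-1/184)) = -342237 - (4 + 349/92) = -342237 - 1*717/92 = -342237 - 717/92 = -31486521/92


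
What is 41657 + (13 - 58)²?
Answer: 43682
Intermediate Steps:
41657 + (13 - 58)² = 41657 + (-45)² = 41657 + 2025 = 43682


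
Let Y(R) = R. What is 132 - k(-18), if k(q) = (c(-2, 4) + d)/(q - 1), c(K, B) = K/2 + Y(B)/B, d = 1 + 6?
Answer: 2515/19 ≈ 132.37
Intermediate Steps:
d = 7
c(K, B) = 1 + K/2 (c(K, B) = K/2 + B/B = K*(½) + 1 = K/2 + 1 = 1 + K/2)
k(q) = 7/(-1 + q) (k(q) = ((1 + (½)*(-2)) + 7)/(q - 1) = ((1 - 1) + 7)/(-1 + q) = (0 + 7)/(-1 + q) = 7/(-1 + q))
132 - k(-18) = 132 - 7/(-1 - 18) = 132 - 7/(-19) = 132 - 7*(-1)/19 = 132 - 1*(-7/19) = 132 + 7/19 = 2515/19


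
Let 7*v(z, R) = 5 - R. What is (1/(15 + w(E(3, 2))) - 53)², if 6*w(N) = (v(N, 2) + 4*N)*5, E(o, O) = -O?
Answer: 372605809/133225 ≈ 2796.8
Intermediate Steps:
v(z, R) = 5/7 - R/7 (v(z, R) = (5 - R)/7 = 5/7 - R/7)
w(N) = 5/14 + 10*N/3 (w(N) = (((5/7 - ⅐*2) + 4*N)*5)/6 = (((5/7 - 2/7) + 4*N)*5)/6 = ((3/7 + 4*N)*5)/6 = (15/7 + 20*N)/6 = 5/14 + 10*N/3)
(1/(15 + w(E(3, 2))) - 53)² = (1/(15 + (5/14 + 10*(-1*2)/3)) - 53)² = (1/(15 + (5/14 + (10/3)*(-2))) - 53)² = (1/(15 + (5/14 - 20/3)) - 53)² = (1/(15 - 265/42) - 53)² = (1/(365/42) - 53)² = (42/365 - 53)² = (-19303/365)² = 372605809/133225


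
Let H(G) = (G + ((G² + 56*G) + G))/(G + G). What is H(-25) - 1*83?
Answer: -133/2 ≈ -66.500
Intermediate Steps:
H(G) = (G² + 58*G)/(2*G) (H(G) = (G + (G² + 57*G))/((2*G)) = (G² + 58*G)*(1/(2*G)) = (G² + 58*G)/(2*G))
H(-25) - 1*83 = (29 + (½)*(-25)) - 1*83 = (29 - 25/2) - 83 = 33/2 - 83 = -133/2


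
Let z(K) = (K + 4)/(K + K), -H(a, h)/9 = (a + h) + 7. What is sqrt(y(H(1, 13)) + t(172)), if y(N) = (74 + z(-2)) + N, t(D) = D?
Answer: sqrt(226)/2 ≈ 7.5166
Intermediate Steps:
H(a, h) = -63 - 9*a - 9*h (H(a, h) = -9*((a + h) + 7) = -9*(7 + a + h) = -63 - 9*a - 9*h)
z(K) = (4 + K)/(2*K) (z(K) = (4 + K)/((2*K)) = (4 + K)*(1/(2*K)) = (4 + K)/(2*K))
y(N) = 147/2 + N (y(N) = (74 + (1/2)*(4 - 2)/(-2)) + N = (74 + (1/2)*(-1/2)*2) + N = (74 - 1/2) + N = 147/2 + N)
sqrt(y(H(1, 13)) + t(172)) = sqrt((147/2 + (-63 - 9*1 - 9*13)) + 172) = sqrt((147/2 + (-63 - 9 - 117)) + 172) = sqrt((147/2 - 189) + 172) = sqrt(-231/2 + 172) = sqrt(113/2) = sqrt(226)/2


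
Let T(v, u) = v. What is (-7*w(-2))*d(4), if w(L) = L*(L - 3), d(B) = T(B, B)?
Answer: -280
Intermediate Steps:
d(B) = B
w(L) = L*(-3 + L)
(-7*w(-2))*d(4) = -(-14)*(-3 - 2)*4 = -(-14)*(-5)*4 = -7*10*4 = -70*4 = -280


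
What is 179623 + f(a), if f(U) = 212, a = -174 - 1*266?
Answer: 179835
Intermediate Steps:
a = -440 (a = -174 - 266 = -440)
179623 + f(a) = 179623 + 212 = 179835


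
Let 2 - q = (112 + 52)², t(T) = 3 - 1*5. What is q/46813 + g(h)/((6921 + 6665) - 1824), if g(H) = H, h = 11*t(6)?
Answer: -158678557/275307253 ≈ -0.57637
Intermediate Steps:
t(T) = -2 (t(T) = 3 - 5 = -2)
h = -22 (h = 11*(-2) = -22)
q = -26894 (q = 2 - (112 + 52)² = 2 - 1*164² = 2 - 1*26896 = 2 - 26896 = -26894)
q/46813 + g(h)/((6921 + 6665) - 1824) = -26894/46813 - 22/((6921 + 6665) - 1824) = -26894*1/46813 - 22/(13586 - 1824) = -26894/46813 - 22/11762 = -26894/46813 - 22*1/11762 = -26894/46813 - 11/5881 = -158678557/275307253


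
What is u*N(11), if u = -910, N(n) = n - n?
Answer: 0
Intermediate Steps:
N(n) = 0
u*N(11) = -910*0 = 0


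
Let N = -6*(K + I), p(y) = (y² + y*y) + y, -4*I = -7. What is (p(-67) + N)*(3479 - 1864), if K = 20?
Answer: 28361015/2 ≈ 1.4181e+7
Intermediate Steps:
I = 7/4 (I = -¼*(-7) = 7/4 ≈ 1.7500)
p(y) = y + 2*y² (p(y) = (y² + y²) + y = 2*y² + y = y + 2*y²)
N = -261/2 (N = -6*(20 + 7/4) = -6*87/4 = -261/2 ≈ -130.50)
(p(-67) + N)*(3479 - 1864) = (-67*(1 + 2*(-67)) - 261/2)*(3479 - 1864) = (-67*(1 - 134) - 261/2)*1615 = (-67*(-133) - 261/2)*1615 = (8911 - 261/2)*1615 = (17561/2)*1615 = 28361015/2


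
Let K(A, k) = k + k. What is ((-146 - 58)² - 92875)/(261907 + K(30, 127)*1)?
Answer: -51259/262161 ≈ -0.19552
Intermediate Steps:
K(A, k) = 2*k
((-146 - 58)² - 92875)/(261907 + K(30, 127)*1) = ((-146 - 58)² - 92875)/(261907 + (2*127)*1) = ((-204)² - 92875)/(261907 + 254*1) = (41616 - 92875)/(261907 + 254) = -51259/262161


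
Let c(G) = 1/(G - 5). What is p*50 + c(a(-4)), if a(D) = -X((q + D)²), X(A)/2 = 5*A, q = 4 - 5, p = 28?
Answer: 356999/255 ≈ 1400.0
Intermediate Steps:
q = -1
X(A) = 10*A (X(A) = 2*(5*A) = 10*A)
a(D) = -10*(-1 + D)²
c(G) = 1/(-5 + G)
p*50 + c(a(-4)) = 28*50 + 1/(-5 - 10*(-1 - 4)²) = 1400 + 1/(-5 - 10*(-5)²) = 1400 + 1/(-5 - 10*25) = 1400 + 1/(-5 - 250) = 1400 + 1/(-255) = 1400 - 1/255 = 356999/255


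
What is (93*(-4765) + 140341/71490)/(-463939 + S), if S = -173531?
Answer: 31680295709/45572730300 ≈ 0.69516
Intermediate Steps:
(93*(-4765) + 140341/71490)/(-463939 + S) = (93*(-4765) + 140341/71490)/(-463939 - 173531) = (-443145 + 140341*(1/71490))/(-637470) = (-443145 + 140341/71490)*(-1/637470) = -31680295709/71490*(-1/637470) = 31680295709/45572730300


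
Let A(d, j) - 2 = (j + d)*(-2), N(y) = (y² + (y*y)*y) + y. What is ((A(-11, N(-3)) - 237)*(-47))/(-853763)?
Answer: -8037/853763 ≈ -0.0094136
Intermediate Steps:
N(y) = y + y² + y³ (N(y) = (y² + y²*y) + y = (y² + y³) + y = y + y² + y³)
A(d, j) = 2 - 2*d - 2*j (A(d, j) = 2 + (j + d)*(-2) = 2 + (d + j)*(-2) = 2 + (-2*d - 2*j) = 2 - 2*d - 2*j)
((A(-11, N(-3)) - 237)*(-47))/(-853763) = (((2 - 2*(-11) - (-6)*(1 - 3 + (-3)²)) - 237)*(-47))/(-853763) = (((2 + 22 - (-6)*(1 - 3 + 9)) - 237)*(-47))*(-1/853763) = (((2 + 22 - (-6)*7) - 237)*(-47))*(-1/853763) = (((2 + 22 - 2*(-21)) - 237)*(-47))*(-1/853763) = (((2 + 22 + 42) - 237)*(-47))*(-1/853763) = ((66 - 237)*(-47))*(-1/853763) = -171*(-47)*(-1/853763) = 8037*(-1/853763) = -8037/853763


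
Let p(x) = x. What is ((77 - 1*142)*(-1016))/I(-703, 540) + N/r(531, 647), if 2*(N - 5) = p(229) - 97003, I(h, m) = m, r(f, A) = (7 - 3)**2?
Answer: -626741/216 ≈ -2901.6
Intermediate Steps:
r(f, A) = 16 (r(f, A) = 4**2 = 16)
N = -48382 (N = 5 + (229 - 97003)/2 = 5 + (1/2)*(-96774) = 5 - 48387 = -48382)
((77 - 1*142)*(-1016))/I(-703, 540) + N/r(531, 647) = ((77 - 1*142)*(-1016))/540 - 48382/16 = ((77 - 142)*(-1016))*(1/540) - 48382*1/16 = -65*(-1016)*(1/540) - 24191/8 = 66040*(1/540) - 24191/8 = 3302/27 - 24191/8 = -626741/216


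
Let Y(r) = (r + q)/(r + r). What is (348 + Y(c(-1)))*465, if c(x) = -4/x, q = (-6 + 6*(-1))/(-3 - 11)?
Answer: 4538865/28 ≈ 1.6210e+5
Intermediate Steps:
q = 6/7 (q = (-6 - 6)/(-14) = -12*(-1/14) = 6/7 ≈ 0.85714)
Y(r) = (6/7 + r)/(2*r) (Y(r) = (r + 6/7)/(r + r) = (6/7 + r)/((2*r)) = (6/7 + r)*(1/(2*r)) = (6/7 + r)/(2*r))
(348 + Y(c(-1)))*465 = (348 + (6 + 7*(-4/(-1)))/(14*((-4/(-1)))))*465 = (348 + (6 + 7*(-4*(-1)))/(14*((-4*(-1)))))*465 = (348 + (1/14)*(6 + 7*4)/4)*465 = (348 + (1/14)*(¼)*(6 + 28))*465 = (348 + (1/14)*(¼)*34)*465 = (348 + 17/28)*465 = (9761/28)*465 = 4538865/28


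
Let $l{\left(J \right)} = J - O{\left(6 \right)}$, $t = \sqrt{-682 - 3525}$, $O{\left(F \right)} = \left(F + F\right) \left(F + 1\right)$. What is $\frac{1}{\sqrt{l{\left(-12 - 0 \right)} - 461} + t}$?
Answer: $- \frac{i}{\sqrt{557} + \sqrt{4207}} \approx - 0.011304 i$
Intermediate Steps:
$O{\left(F \right)} = 2 F \left(1 + F\right)$
$t = i \sqrt{4207}$ ($t = \sqrt{-4207} = i \sqrt{4207} \approx 64.861 i$)
$l{\left(J \right)} = -84 + J$ ($l{\left(J \right)} = J - 2 \cdot 6 \left(1 + 6\right) = J - 2 \cdot 6 \cdot 7 = J - 84 = -84 + J$)
$\frac{1}{\sqrt{l{\left(-12 - 0 \right)} - 461} + t} = \frac{1}{\sqrt{\left(-84 - 12\right) - 461} + i \sqrt{4207}} = \frac{1}{\sqrt{-96 - 461} + i \sqrt{4207}} = \frac{1}{\sqrt{-557} + i \sqrt{4207}} = \frac{1}{i \sqrt{557} + i \sqrt{4207}}$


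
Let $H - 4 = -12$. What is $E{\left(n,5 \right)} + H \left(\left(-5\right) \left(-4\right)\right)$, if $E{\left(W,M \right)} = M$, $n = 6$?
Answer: $-155$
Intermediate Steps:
$H = -8$ ($H = 4 - 12 = -8$)
$E{\left(n,5 \right)} + H \left(\left(-5\right) \left(-4\right)\right) = 5 - 8 \left(\left(-5\right) \left(-4\right)\right) = 5 - 160 = -155$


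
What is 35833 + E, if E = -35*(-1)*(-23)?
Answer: 35028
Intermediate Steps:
E = -805 (E = 35*(-23) = -805)
35833 + E = 35833 - 805 = 35028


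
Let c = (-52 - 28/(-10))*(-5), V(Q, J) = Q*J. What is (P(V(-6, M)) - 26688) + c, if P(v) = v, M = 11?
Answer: -26508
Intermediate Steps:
V(Q, J) = J*Q
c = 246 (c = (-52 - 28*(-⅒))*(-5) = (-52 + 14/5)*(-5) = -246/5*(-5) = 246)
(P(V(-6, M)) - 26688) + c = (11*(-6) - 26688) + 246 = (-66 - 26688) + 246 = -26754 + 246 = -26508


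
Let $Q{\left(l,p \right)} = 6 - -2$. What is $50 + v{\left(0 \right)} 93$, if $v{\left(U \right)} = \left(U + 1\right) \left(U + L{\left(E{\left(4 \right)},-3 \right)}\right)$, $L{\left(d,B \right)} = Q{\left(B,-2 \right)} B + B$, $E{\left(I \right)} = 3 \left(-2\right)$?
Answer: $-2461$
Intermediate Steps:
$E{\left(I \right)} = -6$
$Q{\left(l,p \right)} = 8$ ($Q{\left(l,p \right)} = 6 + 2 = 8$)
$L{\left(d,B \right)} = 9 B$ ($L{\left(d,B \right)} = 8 B + B = 9 B$)
$v{\left(U \right)} = \left(1 + U\right) \left(-27 + U\right)$ ($v{\left(U \right)} = \left(U + 1\right) \left(U + 9 \left(-3\right)\right) = \left(1 + U\right) \left(U - 27\right) = \left(1 + U\right) \left(-27 + U\right)$)
$50 + v{\left(0 \right)} 93 = 50 + \left(-27 + 0^{2} - 0\right) 93 = 50 + \left(-27 + 0 + 0\right) 93 = 50 - 2511 = -2461$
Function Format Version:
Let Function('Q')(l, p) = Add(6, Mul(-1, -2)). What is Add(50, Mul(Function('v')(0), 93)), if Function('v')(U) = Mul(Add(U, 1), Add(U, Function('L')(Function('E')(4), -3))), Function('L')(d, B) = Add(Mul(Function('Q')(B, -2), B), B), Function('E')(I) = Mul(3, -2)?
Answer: -2461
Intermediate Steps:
Function('E')(I) = -6
Function('Q')(l, p) = 8 (Function('Q')(l, p) = Add(6, 2) = 8)
Function('L')(d, B) = Mul(9, B) (Function('L')(d, B) = Add(Mul(8, B), B) = Mul(9, B))
Function('v')(U) = Mul(Add(1, U), Add(-27, U)) (Function('v')(U) = Mul(Add(U, 1), Add(U, Mul(9, -3))) = Mul(Add(1, U), Add(U, -27)) = Mul(Add(1, U), Add(-27, U)))
Add(50, Mul(Function('v')(0), 93)) = Add(50, Mul(Add(-27, Pow(0, 2), Mul(-26, 0)), 93)) = Add(50, Mul(Add(-27, 0, 0), 93)) = Add(50, Mul(-27, 93)) = Add(50, -2511) = -2461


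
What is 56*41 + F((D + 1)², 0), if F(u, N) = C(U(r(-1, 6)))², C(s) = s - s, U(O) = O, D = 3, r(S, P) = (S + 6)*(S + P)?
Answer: 2296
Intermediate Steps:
r(S, P) = (6 + S)*(P + S)
C(s) = 0
F(u, N) = 0 (F(u, N) = 0² = 0)
56*41 + F((D + 1)², 0) = 56*41 + 0 = 2296 + 0 = 2296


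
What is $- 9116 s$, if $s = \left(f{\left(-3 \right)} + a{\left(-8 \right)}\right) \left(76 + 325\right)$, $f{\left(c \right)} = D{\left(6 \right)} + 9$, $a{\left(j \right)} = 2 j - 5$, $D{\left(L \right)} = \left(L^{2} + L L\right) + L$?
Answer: $-241264056$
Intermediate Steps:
$D{\left(L \right)} = L + 2 L^{2}$ ($D{\left(L \right)} = \left(L^{2} + L^{2}\right) + L = 2 L^{2} + L = L + 2 L^{2}$)
$a{\left(j \right)} = -5 + 2 j$
$f{\left(c \right)} = 87$ ($f{\left(c \right)} = 6 \left(1 + 2 \cdot 6\right) + 9 = 6 \left(1 + 12\right) + 9 = 6 \cdot 13 + 9 = 78 + 9 = 87$)
$s = 26466$ ($s = \left(87 + \left(-5 + 2 \left(-8\right)\right)\right) \left(76 + 325\right) = \left(87 - 21\right) 401 = 66 \cdot 401 = 26466$)
$- 9116 s = \left(-9116\right) 26466 = -241264056$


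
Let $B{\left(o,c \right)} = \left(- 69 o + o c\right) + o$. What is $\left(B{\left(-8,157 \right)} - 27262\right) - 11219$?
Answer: $-39193$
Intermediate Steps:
$B{\left(o,c \right)} = - 68 o + c o$ ($B{\left(o,c \right)} = \left(- 69 o + c o\right) + o = - 68 o + c o$)
$\left(B{\left(-8,157 \right)} - 27262\right) - 11219 = \left(- 8 \left(-68 + 157\right) - 27262\right) - 11219 = \left(\left(-8\right) 89 - 27262\right) - 11219 = \left(-712 - 27262\right) - 11219 = -27974 - 11219 = -39193$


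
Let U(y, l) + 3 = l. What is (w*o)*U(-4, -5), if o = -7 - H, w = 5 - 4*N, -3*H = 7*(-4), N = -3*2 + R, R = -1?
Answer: 4312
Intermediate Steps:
U(y, l) = -3 + l
N = -7 (N = -3*2 - 1 = -6 - 1 = -7)
H = 28/3 (H = -7*(-4)/3 = -⅓*(-28) = 28/3 ≈ 9.3333)
w = 33 (w = 5 - 4*(-7) = 5 + 28 = 33)
o = -49/3 (o = -7 - 1*28/3 = -7 - 28/3 = -49/3 ≈ -16.333)
(w*o)*U(-4, -5) = (33*(-49/3))*(-3 - 5) = -539*(-8) = 4312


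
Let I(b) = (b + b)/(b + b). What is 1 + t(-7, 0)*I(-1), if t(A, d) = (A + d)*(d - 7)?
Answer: 50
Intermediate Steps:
t(A, d) = (-7 + d)*(A + d) (t(A, d) = (A + d)*(-7 + d) = (-7 + d)*(A + d))
I(b) = 1 (I(b) = (2*b)/((2*b)) = (2*b)*(1/(2*b)) = 1)
1 + t(-7, 0)*I(-1) = 1 + (0² - 7*(-7) - 7*0 - 7*0)*1 = 1 + (0 + 49 + 0 + 0)*1 = 1 + 49*1 = 1 + 49 = 50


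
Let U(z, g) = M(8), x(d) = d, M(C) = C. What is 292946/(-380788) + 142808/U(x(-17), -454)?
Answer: 3398576821/190394 ≈ 17850.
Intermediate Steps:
U(z, g) = 8
292946/(-380788) + 142808/U(x(-17), -454) = 292946/(-380788) + 142808/8 = 292946*(-1/380788) + 142808*(⅛) = -146473/190394 + 17851 = 3398576821/190394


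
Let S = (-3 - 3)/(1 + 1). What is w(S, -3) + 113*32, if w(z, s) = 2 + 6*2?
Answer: 3630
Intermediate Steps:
S = -3 (S = -6/2 = -6*1/2 = -3)
w(z, s) = 14 (w(z, s) = 2 + 12 = 14)
w(S, -3) + 113*32 = 14 + 113*32 = 14 + 3616 = 3630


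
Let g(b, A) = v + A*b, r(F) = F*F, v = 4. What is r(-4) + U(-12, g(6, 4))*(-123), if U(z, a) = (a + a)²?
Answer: -385712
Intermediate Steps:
r(F) = F²
g(b, A) = 4 + A*b
U(z, a) = 4*a² (U(z, a) = (2*a)² = 4*a²)
r(-4) + U(-12, g(6, 4))*(-123) = (-4)² + (4*(4 + 4*6)²)*(-123) = 16 + (4*(4 + 24)²)*(-123) = 16 + (4*28²)*(-123) = 16 + (4*784)*(-123) = 16 + 3136*(-123) = 16 - 385728 = -385712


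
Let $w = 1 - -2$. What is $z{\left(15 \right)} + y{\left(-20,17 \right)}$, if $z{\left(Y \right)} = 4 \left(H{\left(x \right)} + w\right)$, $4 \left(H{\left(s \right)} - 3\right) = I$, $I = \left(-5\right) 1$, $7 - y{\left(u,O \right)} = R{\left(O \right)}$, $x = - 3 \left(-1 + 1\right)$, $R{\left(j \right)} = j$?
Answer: $9$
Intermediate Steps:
$x = 0$ ($x = \left(-3\right) 0 = 0$)
$y{\left(u,O \right)} = 7 - O$
$I = -5$
$H{\left(s \right)} = \frac{7}{4}$ ($H{\left(s \right)} = 3 + \frac{1}{4} \left(-5\right) = 3 - \frac{5}{4} = \frac{7}{4}$)
$w = 3$ ($w = 1 + 2 = 3$)
$z{\left(Y \right)} = 19$ ($z{\left(Y \right)} = 4 \left(\frac{7}{4} + 3\right) = 4 \cdot \frac{19}{4} = 19$)
$z{\left(15 \right)} + y{\left(-20,17 \right)} = 19 + \left(7 - 17\right) = 19 - 10 = 9$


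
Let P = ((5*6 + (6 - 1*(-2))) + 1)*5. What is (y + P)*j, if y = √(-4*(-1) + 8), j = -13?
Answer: -2535 - 26*√3 ≈ -2580.0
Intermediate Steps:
y = 2*√3 (y = √(4 + 8) = √12 = 2*√3 ≈ 3.4641)
P = 195 (P = ((30 + (6 + 2)) + 1)*5 = ((30 + 8) + 1)*5 = (38 + 1)*5 = 39*5 = 195)
(y + P)*j = (2*√3 + 195)*(-13) = (195 + 2*√3)*(-13) = -2535 - 26*√3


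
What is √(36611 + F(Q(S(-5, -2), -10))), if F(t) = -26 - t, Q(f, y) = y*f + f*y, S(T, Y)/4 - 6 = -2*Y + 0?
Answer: √37385 ≈ 193.35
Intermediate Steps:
S(T, Y) = 24 - 8*Y (S(T, Y) = 24 + 4*(-2*Y + 0) = 24 + 4*(-2*Y) = 24 - 8*Y)
Q(f, y) = 2*f*y (Q(f, y) = f*y + f*y = 2*f*y)
√(36611 + F(Q(S(-5, -2), -10))) = √(36611 + (-26 - 2*(24 - 8*(-2))*(-10))) = √(36611 + (-26 - 2*(24 + 16)*(-10))) = √(36611 + (-26 - 2*40*(-10))) = √(36611 + (-26 - 1*(-800))) = √(36611 + (-26 + 800)) = √(36611 + 774) = √37385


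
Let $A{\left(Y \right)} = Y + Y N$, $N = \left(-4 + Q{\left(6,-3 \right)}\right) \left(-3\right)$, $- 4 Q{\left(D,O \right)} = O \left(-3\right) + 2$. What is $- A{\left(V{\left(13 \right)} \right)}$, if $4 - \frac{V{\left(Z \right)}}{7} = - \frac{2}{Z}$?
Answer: $- \frac{16065}{26} \approx -617.88$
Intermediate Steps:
$Q{\left(D,O \right)} = - \frac{1}{2} + \frac{3 O}{4}$ ($Q{\left(D,O \right)} = - \frac{O \left(-3\right) + 2}{4} = - \frac{- 3 O + 2}{4} = - \frac{2 - 3 O}{4} = - \frac{1}{2} + \frac{3 O}{4}$)
$V{\left(Z \right)} = 28 + \frac{14}{Z}$ ($V{\left(Z \right)} = 28 - 7 \left(- \frac{2}{Z}\right) = 28 + \frac{14}{Z}$)
$N = \frac{81}{4}$ ($N = \left(-4 + \left(- \frac{1}{2} + \frac{3}{4} \left(-3\right)\right)\right) \left(-3\right) = \left(-4 - \frac{11}{4}\right) \left(-3\right) = \left(- \frac{27}{4}\right) \left(-3\right) = \frac{81}{4} \approx 20.25$)
$A{\left(Y \right)} = \frac{85 Y}{4}$ ($A{\left(Y \right)} = Y + Y \frac{81}{4} = Y + \frac{81 Y}{4} = \frac{85 Y}{4}$)
$- A{\left(V{\left(13 \right)} \right)} = - \frac{85 \left(28 + \frac{14}{13}\right)}{4} = - \frac{85 \cdot 378}{4 \cdot 13} = \left(-1\right) \frac{16065}{26} = - \frac{16065}{26}$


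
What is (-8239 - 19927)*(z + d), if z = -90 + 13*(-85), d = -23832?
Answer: 704910482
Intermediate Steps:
z = -1195 (z = -90 - 1105 = -1195)
(-8239 - 19927)*(z + d) = (-8239 - 19927)*(-1195 - 23832) = -28166*(-25027) = 704910482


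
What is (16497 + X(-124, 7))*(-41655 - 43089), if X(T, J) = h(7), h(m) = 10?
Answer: -1398869208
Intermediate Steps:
X(T, J) = 10
(16497 + X(-124, 7))*(-41655 - 43089) = (16497 + 10)*(-41655 - 43089) = 16507*(-84744) = -1398869208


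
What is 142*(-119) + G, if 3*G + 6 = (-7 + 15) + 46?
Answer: -16882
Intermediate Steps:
G = 16 (G = -2 + ((-7 + 15) + 46)/3 = -2 + (8 + 46)/3 = -2 + (⅓)*54 = -2 + 18 = 16)
142*(-119) + G = 142*(-119) + 16 = -16898 + 16 = -16882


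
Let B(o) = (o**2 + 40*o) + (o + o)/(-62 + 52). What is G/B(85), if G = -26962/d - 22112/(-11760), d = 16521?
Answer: 125623/5367177270 ≈ 2.3406e-5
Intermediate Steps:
G = 1004984/4047645 (G = -26962/16521 - 22112/(-11760) = -26962*1/16521 - 22112*(-1/11760) = -26962/16521 + 1382/735 = 1004984/4047645 ≈ 0.24829)
B(o) = o**2 + 199*o/5 (B(o) = (o**2 + 40*o) + (2*o)/(-10) = (o**2 + 40*o) + (2*o)*(-1/10) = (o**2 + 40*o) - o/5 = o**2 + 199*o/5)
G/B(85) = 1004984/(4047645*(((1/5)*85*(199 + 5*85)))) = 1004984/(4047645*(((1/5)*85*(199 + 425)))) = 1004984/(4047645*(((1/5)*85*624))) = (1004984/4047645)/10608 = (1004984/4047645)*(1/10608) = 125623/5367177270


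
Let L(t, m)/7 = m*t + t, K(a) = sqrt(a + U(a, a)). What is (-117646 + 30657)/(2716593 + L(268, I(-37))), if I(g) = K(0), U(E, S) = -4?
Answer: -236476899841/7390087781465 + 326382728*I/7390087781465 ≈ -0.031999 + 4.4165e-5*I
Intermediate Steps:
K(a) = sqrt(-4 + a) (K(a) = sqrt(a - 4) = sqrt(-4 + a))
I(g) = 2*I (I(g) = sqrt(-4 + 0) = sqrt(-4) = 2*I)
L(t, m) = 7*t + 7*m*t (L(t, m) = 7*(m*t + t) = 7*(t + m*t) = 7*t + 7*m*t)
(-117646 + 30657)/(2716593 + L(268, I(-37))) = (-117646 + 30657)/(2716593 + 7*268*(1 + 2*I)) = -86989/(2716593 + (1876 + 3752*I)) = -86989*(2718469 - 3752*I)/7390087781465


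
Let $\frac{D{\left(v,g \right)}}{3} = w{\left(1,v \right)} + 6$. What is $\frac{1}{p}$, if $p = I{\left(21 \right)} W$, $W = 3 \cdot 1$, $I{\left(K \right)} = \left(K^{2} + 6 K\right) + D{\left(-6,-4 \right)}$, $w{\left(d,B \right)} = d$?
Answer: $\frac{1}{1764} \approx 0.00056689$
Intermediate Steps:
$D{\left(v,g \right)} = 21$ ($D{\left(v,g \right)} = 3 \left(1 + 6\right) = 3 \cdot 7 = 21$)
$I{\left(K \right)} = 21 + K^{2} + 6 K$ ($I{\left(K \right)} = \left(K^{2} + 6 K\right) + 21 = 21 + K^{2} + 6 K$)
$W = 3$
$p = 1764$ ($p = \left(21 + 21^{2} + 6 \cdot 21\right) 3 = \left(21 + 441 + 126\right) 3 = 588 \cdot 3 = 1764$)
$\frac{1}{p} = \frac{1}{1764}$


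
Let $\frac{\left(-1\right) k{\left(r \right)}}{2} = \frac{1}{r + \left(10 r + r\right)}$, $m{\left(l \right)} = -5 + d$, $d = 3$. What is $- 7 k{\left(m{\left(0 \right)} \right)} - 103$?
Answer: $- \frac{1243}{12} \approx -103.58$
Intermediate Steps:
$m{\left(l \right)} = -2$ ($m{\left(l \right)} = -5 + 3 = -2$)
$k{\left(r \right)} = - \frac{1}{6 r}$ ($k{\left(r \right)} = - \frac{2}{r + \left(10 r + r\right)} = - \frac{2}{r + 11 r} = - \frac{2}{12 r} = - 2 \frac{1}{12 r} = - \frac{1}{6 r}$)
$- 7 k{\left(m{\left(0 \right)} \right)} - 103 = - 7 \left(- \frac{1}{6 \left(-2\right)}\right) - 103 = - 7 \left(\left(- \frac{1}{6}\right) \left(- \frac{1}{2}\right)\right) - 103 = \left(-7\right) \frac{1}{12} - 103 = - \frac{7}{12} - 103 = - \frac{1243}{12}$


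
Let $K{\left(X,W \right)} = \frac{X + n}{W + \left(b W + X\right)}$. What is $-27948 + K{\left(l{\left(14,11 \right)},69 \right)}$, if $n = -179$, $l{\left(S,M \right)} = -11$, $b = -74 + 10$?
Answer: $- \frac{60898597}{2179} \approx -27948.0$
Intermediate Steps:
$b = -64$
$K{\left(X,W \right)} = \frac{-179 + X}{X - 63 W}$ ($K{\left(X,W \right)} = \frac{X - 179}{W - \left(- X + 64 W\right)} = \frac{-179 + X}{W - \left(- X + 64 W\right)} = \frac{-179 + X}{X - 63 W}$)
$-27948 + K{\left(l{\left(14,11 \right)},69 \right)} = -27948 + \frac{-179 - 11}{-11 - 4347} = -27948 + \frac{1}{-11 - 4347} \left(-190\right) = -27948 + \frac{1}{-4358} \left(-190\right) = -27948 - - \frac{95}{2179} = -27948 + \frac{95}{2179} = - \frac{60898597}{2179}$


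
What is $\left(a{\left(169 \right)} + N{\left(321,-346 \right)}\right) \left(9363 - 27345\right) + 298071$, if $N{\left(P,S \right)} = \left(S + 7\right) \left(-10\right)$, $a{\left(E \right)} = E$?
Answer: $-63699867$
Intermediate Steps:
$N{\left(P,S \right)} = -70 - 10 S$ ($N{\left(P,S \right)} = \left(7 + S\right) \left(-10\right) = -70 - 10 S$)
$\left(a{\left(169 \right)} + N{\left(321,-346 \right)}\right) \left(9363 - 27345\right) + 298071 = \left(169 - -3390\right) \left(9363 - 27345\right) + 298071 = \left(169 + \left(-70 + 3460\right)\right) \left(-17982\right) + 298071 = \left(169 + 3390\right) \left(-17982\right) + 298071 = 3559 \left(-17982\right) + 298071 = -63997938 + 298071 = -63699867$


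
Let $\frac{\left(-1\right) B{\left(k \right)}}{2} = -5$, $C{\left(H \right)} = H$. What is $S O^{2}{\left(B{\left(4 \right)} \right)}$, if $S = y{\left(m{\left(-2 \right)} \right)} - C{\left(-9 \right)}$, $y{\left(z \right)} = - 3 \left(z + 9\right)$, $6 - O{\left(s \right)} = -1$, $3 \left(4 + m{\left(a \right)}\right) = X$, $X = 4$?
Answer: $-490$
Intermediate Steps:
$m{\left(a \right)} = - \frac{8}{3}$ ($m{\left(a \right)} = -4 + \frac{1}{3} \cdot 4 = -4 + \frac{4}{3} = - \frac{8}{3}$)
$B{\left(k \right)} = 10$ ($B{\left(k \right)} = \left(-2\right) \left(-5\right) = 10$)
$O{\left(s \right)} = 7$ ($O{\left(s \right)} = 6 - -1 = 6 + 1 = 7$)
$y{\left(z \right)} = -27 - 3 z$ ($y{\left(z \right)} = - 3 \left(9 + z\right) = -27 - 3 z$)
$S = -10$ ($S = \left(-27 - -8\right) - -9 = \left(-27 + 8\right) + 9 = -19 + 9 = -10$)
$S O^{2}{\left(B{\left(4 \right)} \right)} = - 10 \cdot 7^{2} = \left(-10\right) 49 = -490$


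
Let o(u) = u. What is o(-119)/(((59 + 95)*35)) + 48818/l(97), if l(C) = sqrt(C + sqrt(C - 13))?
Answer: -17/770 + 48818/sqrt(97 + 2*sqrt(21)) ≈ 4737.9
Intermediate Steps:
l(C) = sqrt(C + sqrt(-13 + C))
o(-119)/(((59 + 95)*35)) + 48818/l(97) = -119*1/(35*(59 + 95)) + 48818/(sqrt(97 + sqrt(-13 + 97))) = -119/(154*35) + 48818/(sqrt(97 + sqrt(84))) = -119/5390 + 48818/(sqrt(97 + 2*sqrt(21))) = -119*1/5390 + 48818/sqrt(97 + 2*sqrt(21)) = -17/770 + 48818/sqrt(97 + 2*sqrt(21))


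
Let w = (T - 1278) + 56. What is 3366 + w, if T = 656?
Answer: 2800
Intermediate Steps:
w = -566 (w = (656 - 1278) + 56 = -622 + 56 = -566)
3366 + w = 3366 - 566 = 2800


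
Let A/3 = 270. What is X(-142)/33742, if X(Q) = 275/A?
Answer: 55/5466204 ≈ 1.0062e-5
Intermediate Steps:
A = 810 (A = 3*270 = 810)
X(Q) = 55/162 (X(Q) = 275/810 = 275*(1/810) = 55/162)
X(-142)/33742 = (55/162)/33742 = (55/162)*(1/33742) = 55/5466204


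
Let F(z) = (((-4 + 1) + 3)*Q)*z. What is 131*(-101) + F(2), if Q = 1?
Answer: -13231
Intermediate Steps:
F(z) = 0 (F(z) = (((-4 + 1) + 3)*1)*z = ((-3 + 3)*1)*z = (0*1)*z = 0*z = 0)
131*(-101) + F(2) = 131*(-101) + 0 = -13231 + 0 = -13231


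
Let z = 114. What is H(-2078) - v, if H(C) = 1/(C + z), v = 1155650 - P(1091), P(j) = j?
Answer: -2267553877/1964 ≈ -1.1546e+6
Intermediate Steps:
v = 1154559 (v = 1155650 - 1*1091 = 1155650 - 1091 = 1154559)
H(C) = 1/(114 + C) (H(C) = 1/(C + 114) = 1/(114 + C))
H(-2078) - v = 1/(114 - 2078) - 1*1154559 = 1/(-1964) - 1154559 = -1/1964 - 1154559 = -2267553877/1964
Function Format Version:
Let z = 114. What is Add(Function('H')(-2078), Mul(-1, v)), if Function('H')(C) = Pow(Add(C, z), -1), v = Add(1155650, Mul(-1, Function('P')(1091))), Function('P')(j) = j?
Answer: Rational(-2267553877, 1964) ≈ -1.1546e+6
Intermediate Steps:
v = 1154559 (v = Add(1155650, Mul(-1, 1091)) = Add(1155650, -1091) = 1154559)
Function('H')(C) = Pow(Add(114, C), -1) (Function('H')(C) = Pow(Add(C, 114), -1) = Pow(Add(114, C), -1))
Add(Function('H')(-2078), Mul(-1, v)) = Add(Pow(Add(114, -2078), -1), Mul(-1, 1154559)) = Add(Pow(-1964, -1), -1154559) = Add(Rational(-1, 1964), -1154559) = Rational(-2267553877, 1964)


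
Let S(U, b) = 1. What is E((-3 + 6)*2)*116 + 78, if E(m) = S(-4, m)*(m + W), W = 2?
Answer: 1006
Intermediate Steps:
E(m) = 2 + m (E(m) = 1*(m + 2) = 1*(2 + m) = 2 + m)
E((-3 + 6)*2)*116 + 78 = (2 + (-3 + 6)*2)*116 + 78 = (2 + 3*2)*116 + 78 = (2 + 6)*116 + 78 = 8*116 + 78 = 928 + 78 = 1006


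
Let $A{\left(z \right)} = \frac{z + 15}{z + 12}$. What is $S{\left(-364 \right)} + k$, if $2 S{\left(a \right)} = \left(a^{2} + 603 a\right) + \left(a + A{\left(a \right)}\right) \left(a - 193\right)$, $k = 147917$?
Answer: $\frac{144683879}{704} \approx 2.0552 \cdot 10^{5}$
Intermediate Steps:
$A{\left(z \right)} = \frac{15 + z}{12 + z}$
$S{\left(a \right)} = \frac{a^{2}}{2} + \frac{603 a}{2} + \frac{\left(-193 + a\right) \left(a + \frac{15 + a}{12 + a}\right)}{2}$ ($S{\left(a \right)} = \frac{\left(a^{2} + 603 a\right) + \left(a + \frac{15 + a}{12 + a}\right) \left(a - 193\right)}{2} = \frac{\left(a^{2} + 603 a\right) + \left(a + \frac{15 + a}{12 + a}\right) \left(-193 + a\right)}{2} = \frac{\left(a^{2} + 603 a\right) + \left(-193 + a\right) \left(a + \frac{15 + a}{12 + a}\right)}{2} = \frac{a^{2} + 603 a + \left(-193 + a\right) \left(a + \frac{15 + a}{12 + a}\right)}{2} = \frac{a^{2}}{2} + \frac{603 a}{2} + \frac{\left(-193 + a\right) \left(a + \frac{15 + a}{12 + a}\right)}{2}$)
$S{\left(-364 \right)} + k = \frac{-2895 + 2 \left(-364\right)^{3} + 435 \left(-364\right)^{2} + 4742 \left(-364\right)}{2 \left(12 - 364\right)} + 147917 = \frac{-2895 + 2 \left(-48228544\right) + 435 \cdot 132496 - 1726088}{2 \left(-352\right)} + 147917 = \frac{1}{2} \left(- \frac{1}{352}\right) \left(-2895 - 96457088 + 57635760 - 1726088\right) + 147917 = \frac{1}{2} \left(- \frac{1}{352}\right) \left(-40550311\right) + 147917 = \frac{40550311}{704} + 147917 = \frac{144683879}{704}$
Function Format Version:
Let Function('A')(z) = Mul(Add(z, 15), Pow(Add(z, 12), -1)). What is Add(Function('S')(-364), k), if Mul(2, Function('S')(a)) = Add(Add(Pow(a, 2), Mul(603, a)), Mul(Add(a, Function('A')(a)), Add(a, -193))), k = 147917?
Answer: Rational(144683879, 704) ≈ 2.0552e+5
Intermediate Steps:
Function('A')(z) = Mul(Pow(Add(12, z), -1), Add(15, z)) (Function('A')(z) = Mul(Add(15, z), Pow(Add(12, z), -1)) = Mul(Pow(Add(12, z), -1), Add(15, z)))
Function('S')(a) = Add(Mul(Rational(1, 2), Pow(a, 2)), Mul(Rational(603, 2), a), Mul(Rational(1, 2), Add(-193, a), Add(a, Mul(Pow(Add(12, a), -1), Add(15, a))))) (Function('S')(a) = Mul(Rational(1, 2), Add(Add(Pow(a, 2), Mul(603, a)), Mul(Add(a, Mul(Pow(Add(12, a), -1), Add(15, a))), Add(a, -193)))) = Mul(Rational(1, 2), Add(Add(Pow(a, 2), Mul(603, a)), Mul(Add(a, Mul(Pow(Add(12, a), -1), Add(15, a))), Add(-193, a)))) = Mul(Rational(1, 2), Add(Add(Pow(a, 2), Mul(603, a)), Mul(Add(-193, a), Add(a, Mul(Pow(Add(12, a), -1), Add(15, a)))))) = Mul(Rational(1, 2), Add(Pow(a, 2), Mul(603, a), Mul(Add(-193, a), Add(a, Mul(Pow(Add(12, a), -1), Add(15, a)))))) = Add(Mul(Rational(1, 2), Pow(a, 2)), Mul(Rational(603, 2), a), Mul(Rational(1, 2), Add(-193, a), Add(a, Mul(Pow(Add(12, a), -1), Add(15, a))))))
Add(Function('S')(-364), k) = Add(Mul(Rational(1, 2), Pow(Add(12, -364), -1), Add(-2895, Mul(2, Pow(-364, 3)), Mul(435, Pow(-364, 2)), Mul(4742, -364))), 147917) = Add(Mul(Rational(1, 2), Pow(-352, -1), Add(-2895, Mul(2, -48228544), Mul(435, 132496), -1726088)), 147917) = Add(Mul(Rational(1, 2), Rational(-1, 352), Add(-2895, -96457088, 57635760, -1726088)), 147917) = Add(Mul(Rational(1, 2), Rational(-1, 352), -40550311), 147917) = Add(Rational(40550311, 704), 147917) = Rational(144683879, 704)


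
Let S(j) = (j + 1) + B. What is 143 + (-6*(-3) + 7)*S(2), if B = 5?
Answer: 343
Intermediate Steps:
S(j) = 6 + j (S(j) = (j + 1) + 5 = (1 + j) + 5 = 6 + j)
143 + (-6*(-3) + 7)*S(2) = 143 + (-6*(-3) + 7)*(6 + 2) = 143 + (18 + 7)*8 = 143 + 25*8 = 143 + 200 = 343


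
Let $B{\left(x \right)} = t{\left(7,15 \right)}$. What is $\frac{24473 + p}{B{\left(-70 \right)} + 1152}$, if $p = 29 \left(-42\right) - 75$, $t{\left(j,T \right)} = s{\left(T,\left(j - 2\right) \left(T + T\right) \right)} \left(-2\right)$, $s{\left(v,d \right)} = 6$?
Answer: $\frac{61}{3} \approx 20.333$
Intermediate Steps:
$t{\left(j,T \right)} = -12$ ($t{\left(j,T \right)} = 6 \left(-2\right) = -12$)
$B{\left(x \right)} = -12$
$p = -1293$ ($p = -1218 - 75 = -1293$)
$\frac{24473 + p}{B{\left(-70 \right)} + 1152} = \frac{24473 - 1293}{-12 + 1152} = \frac{23180}{1140} = 23180 \cdot \frac{1}{1140} = \frac{61}{3}$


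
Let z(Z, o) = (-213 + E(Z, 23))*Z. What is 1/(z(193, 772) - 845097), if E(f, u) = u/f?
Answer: -1/886183 ≈ -1.1284e-6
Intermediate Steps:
z(Z, o) = Z*(-213 + 23/Z) (z(Z, o) = (-213 + 23/Z)*Z = Z*(-213 + 23/Z))
1/(z(193, 772) - 845097) = 1/((23 - 213*193) - 845097) = 1/((23 - 41109) - 845097) = 1/(-41086 - 845097) = 1/(-886183) = -1/886183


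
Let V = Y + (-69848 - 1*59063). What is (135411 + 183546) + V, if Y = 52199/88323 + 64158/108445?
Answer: 1820307593633399/9578187735 ≈ 1.9005e+5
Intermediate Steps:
Y = 11327347589/9578187735 (Y = 52199*(1/88323) + 64158*(1/108445) = 52199/88323 + 64158/108445 = 11327347589/9578187735 ≈ 1.1826)
V = -1234722431758996/9578187735 (V = 11327347589/9578187735 + (-69848 - 1*59063) = 11327347589/9578187735 + (-69848 - 59063) = 11327347589/9578187735 - 128911 = -1234722431758996/9578187735 ≈ -1.2891e+5)
(135411 + 183546) + V = (135411 + 183546) - 1234722431758996/9578187735 = 318957 - 1234722431758996/9578187735 = 1820307593633399/9578187735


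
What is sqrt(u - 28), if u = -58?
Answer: I*sqrt(86) ≈ 9.2736*I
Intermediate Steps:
sqrt(u - 28) = sqrt(-58 - 28) = sqrt(-86) = I*sqrt(86)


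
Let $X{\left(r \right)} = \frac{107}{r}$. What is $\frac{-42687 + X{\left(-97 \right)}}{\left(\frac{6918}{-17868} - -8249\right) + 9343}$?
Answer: $- \frac{12331141588}{5081618831} \approx -2.4266$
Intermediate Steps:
$\frac{-42687 + X{\left(-97 \right)}}{\left(\frac{6918}{-17868} - -8249\right) + 9343} = \frac{-42687 + \frac{107}{-97}}{\left(\frac{6918}{-17868} - -8249\right) + 9343} = \frac{-42687 + 107 \left(- \frac{1}{97}\right)}{\left(6918 \left(- \frac{1}{17868}\right) + 8249\right) + 9343} = \frac{-42687 - \frac{107}{97}}{\left(- \frac{1153}{2978} + 8249\right) + 9343} = - \frac{4140746}{97 \left(\frac{24564369}{2978} + 9343\right)} = - \frac{4140746}{97 \cdot \frac{52387823}{2978}} = \left(- \frac{4140746}{97}\right) \frac{2978}{52387823} = - \frac{12331141588}{5081618831}$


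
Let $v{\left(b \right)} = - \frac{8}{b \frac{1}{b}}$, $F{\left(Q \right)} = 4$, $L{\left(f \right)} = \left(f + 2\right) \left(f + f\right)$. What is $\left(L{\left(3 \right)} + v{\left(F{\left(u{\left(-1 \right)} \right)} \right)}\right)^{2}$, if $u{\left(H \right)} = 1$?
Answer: $484$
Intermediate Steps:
$L{\left(f \right)} = 2 f \left(2 + f\right)$ ($L{\left(f \right)} = \left(2 + f\right) 2 f = 2 f \left(2 + f\right)$)
$v{\left(b \right)} = -8$ ($v{\left(b \right)} = - \frac{8}{1} = \left(-8\right) 1 = -8$)
$\left(L{\left(3 \right)} + v{\left(F{\left(u{\left(-1 \right)} \right)} \right)}\right)^{2} = \left(2 \cdot 3 \left(2 + 3\right) - 8\right)^{2} = \left(2 \cdot 3 \cdot 5 - 8\right)^{2} = \left(30 - 8\right)^{2} = 22^{2} = 484$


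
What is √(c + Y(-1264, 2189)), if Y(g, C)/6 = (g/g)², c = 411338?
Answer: 4*√25709 ≈ 641.36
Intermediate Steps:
Y(g, C) = 6 (Y(g, C) = 6*(g/g)² = 6*1² = 6*1 = 6)
√(c + Y(-1264, 2189)) = √(411338 + 6) = √411344 = 4*√25709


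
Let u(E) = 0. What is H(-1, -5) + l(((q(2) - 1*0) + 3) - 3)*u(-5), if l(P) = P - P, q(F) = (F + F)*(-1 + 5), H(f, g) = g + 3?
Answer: -2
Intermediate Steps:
H(f, g) = 3 + g
q(F) = 8*F (q(F) = (2*F)*4 = 8*F)
l(P) = 0
H(-1, -5) + l(((q(2) - 1*0) + 3) - 3)*u(-5) = (3 - 5) + 0*0 = -2 + 0 = -2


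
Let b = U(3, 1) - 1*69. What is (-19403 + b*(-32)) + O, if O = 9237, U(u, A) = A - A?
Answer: -7958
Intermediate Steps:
U(u, A) = 0
b = -69 (b = 0 - 1*69 = 0 - 69 = -69)
(-19403 + b*(-32)) + O = (-19403 - 69*(-32)) + 9237 = (-19403 + 2208) + 9237 = -17195 + 9237 = -7958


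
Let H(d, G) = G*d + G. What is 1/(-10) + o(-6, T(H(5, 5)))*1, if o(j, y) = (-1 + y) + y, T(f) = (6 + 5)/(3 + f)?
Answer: -13/30 ≈ -0.43333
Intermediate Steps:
H(d, G) = G + G*d
T(f) = 11/(3 + f)
o(j, y) = -1 + 2*y
1/(-10) + o(-6, T(H(5, 5)))*1 = 1/(-10) + (-1 + 2*(11/(3 + 5*(1 + 5))))*1 = -1/10 + (-1 + 2*(11/(3 + 5*6)))*1 = -1/10 + (-1 + 2*(11/(3 + 30)))*1 = -1/10 + (-1 + 2*(11/33))*1 = -1/10 + (-1 + 2*(11*(1/33)))*1 = -1/10 + (-1 + 2*(1/3))*1 = -1/10 + (-1 + 2/3)*1 = -1/10 - 1/3*1 = -1/10 - 1/3 = -13/30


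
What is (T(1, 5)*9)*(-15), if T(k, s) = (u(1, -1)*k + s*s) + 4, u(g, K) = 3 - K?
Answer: -4455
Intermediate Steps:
T(k, s) = 4 + s² + 4*k (T(k, s) = ((3 - 1*(-1))*k + s*s) + 4 = ((3 + 1)*k + s²) + 4 = (4*k + s²) + 4 = (s² + 4*k) + 4 = 4 + s² + 4*k)
(T(1, 5)*9)*(-15) = ((4 + 5² + 4*1)*9)*(-15) = ((4 + 25 + 4)*9)*(-15) = (33*9)*(-15) = 297*(-15) = -4455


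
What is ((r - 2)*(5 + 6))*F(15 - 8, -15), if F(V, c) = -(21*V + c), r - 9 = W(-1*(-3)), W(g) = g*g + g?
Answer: -27588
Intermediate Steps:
W(g) = g + g² (W(g) = g² + g = g + g²)
r = 21 (r = 9 + (-1*(-3))*(1 - 1*(-3)) = 9 + 3*(1 + 3) = 9 + 3*4 = 9 + 12 = 21)
F(V, c) = -c - 21*V (F(V, c) = -(c + 21*V) = -c - 21*V)
((r - 2)*(5 + 6))*F(15 - 8, -15) = ((21 - 2)*(5 + 6))*(-1*(-15) - 21*(15 - 8)) = (19*11)*(15 - 21*7) = 209*(15 - 147) = 209*(-132) = -27588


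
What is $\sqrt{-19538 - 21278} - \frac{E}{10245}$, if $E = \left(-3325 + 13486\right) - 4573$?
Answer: $- \frac{5588}{10245} + 4 i \sqrt{2551} \approx -0.54544 + 202.03 i$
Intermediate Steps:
$E = 5588$ ($E = 10161 - 4573 = 5588$)
$\sqrt{-19538 - 21278} - \frac{E}{10245} = \sqrt{-19538 - 21278} - \frac{5588}{10245} = \sqrt{-40816} - 5588 \cdot \frac{1}{10245} = 4 i \sqrt{2551} - \frac{5588}{10245} = - \frac{5588}{10245} + 4 i \sqrt{2551}$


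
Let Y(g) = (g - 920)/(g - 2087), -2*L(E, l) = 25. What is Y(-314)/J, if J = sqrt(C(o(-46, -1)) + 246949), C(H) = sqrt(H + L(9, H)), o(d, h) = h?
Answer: 1234*sqrt(2)/(2401*sqrt(493898 + 3*I*sqrt(6))) ≈ 0.0010342 - 7.6939e-9*I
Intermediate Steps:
L(E, l) = -25/2 (L(E, l) = -1/2*25 = -25/2)
C(H) = sqrt(-25/2 + H) (C(H) = sqrt(H - 25/2) = sqrt(-25/2 + H))
Y(g) = (-920 + g)/(-2087 + g)
J = sqrt(246949 + 3*I*sqrt(6)/2) (J = sqrt(sqrt(-50 + 4*(-1))/2 + 246949) = sqrt(sqrt(-50 - 4)/2 + 246949) = sqrt(sqrt(-54)/2 + 246949) = sqrt((3*I*sqrt(6))/2 + 246949) = sqrt(3*I*sqrt(6)/2 + 246949) = sqrt(246949 + 3*I*sqrt(6)/2) ≈ 496.94 + 0.004*I)
Y(-314)/J = ((-920 - 314)/(-2087 - 314))/((sqrt(987796 + 6*I*sqrt(6))/2)) = (-1234/(-2401))*(2/sqrt(987796 + 6*I*sqrt(6))) = (-1/2401*(-1234))*(2/sqrt(987796 + 6*I*sqrt(6))) = 1234*(2/sqrt(987796 + 6*I*sqrt(6)))/2401 = 2468/(2401*sqrt(987796 + 6*I*sqrt(6)))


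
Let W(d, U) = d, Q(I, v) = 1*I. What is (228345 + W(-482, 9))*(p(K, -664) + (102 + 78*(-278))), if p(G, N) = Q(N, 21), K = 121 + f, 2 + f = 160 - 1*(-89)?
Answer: -5069040298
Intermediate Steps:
Q(I, v) = I
f = 247 (f = -2 + (160 - 1*(-89)) = -2 + (160 + 89) = -2 + 249 = 247)
K = 368 (K = 121 + 247 = 368)
p(G, N) = N
(228345 + W(-482, 9))*(p(K, -664) + (102 + 78*(-278))) = (228345 - 482)*(-664 + (102 + 78*(-278))) = 227863*(-664 + (102 - 21684)) = 227863*(-664 - 21582) = 227863*(-22246) = -5069040298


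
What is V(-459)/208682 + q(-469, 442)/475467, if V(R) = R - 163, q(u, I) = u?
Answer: -196806166/49610702247 ≈ -0.0039670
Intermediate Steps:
V(R) = -163 + R
V(-459)/208682 + q(-469, 442)/475467 = (-163 - 459)/208682 - 469/475467 = -622*1/208682 - 469*1/475467 = -311/104341 - 469/475467 = -196806166/49610702247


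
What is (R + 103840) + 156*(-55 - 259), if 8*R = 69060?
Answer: 126977/2 ≈ 63489.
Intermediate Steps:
R = 17265/2 (R = (1/8)*69060 = 17265/2 ≈ 8632.5)
(R + 103840) + 156*(-55 - 259) = (17265/2 + 103840) + 156*(-55 - 259) = 224945/2 + 156*(-314) = 224945/2 - 48984 = 126977/2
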